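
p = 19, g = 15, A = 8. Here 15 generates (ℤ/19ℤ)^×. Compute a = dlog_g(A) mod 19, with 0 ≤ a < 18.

Successive powers of 15 modulo 19:
  15^0=1  15^1=15  15^2=16  15^3=12  15^4=9  15^5=2
  15^6=11  15^7=13  15^8=5  15^9=18  15^10=4  15^11=3
  15^12=7  15^13=10  15^14=17  15^15=8
So 15^15 ≡ 8 (mod 19), giving a = 15.

15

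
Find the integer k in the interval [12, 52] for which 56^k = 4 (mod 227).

36

Compute 56^12 mod 227 = 132, then multiply by 56 repeatedly:
  56^12=132  56^13=128  56^14=131  56^15=72  56^16=173
  56^17=154  56^18=225  56^19=115  56^20=84  56^21=164
  56^22=104  56^23=149  56^24=172  56^25=98  56^26=40
  56^27=197  56^28=136  56^29=125  56^30=190  56^31=198
  56^32=192  56^33=83  56^34=108  56^35=146  56^36=4
Found 4 at exponent 36.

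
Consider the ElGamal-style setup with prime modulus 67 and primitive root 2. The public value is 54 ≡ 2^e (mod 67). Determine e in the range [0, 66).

Baby-step giant-step with m = ceil(sqrt(66)) = 9.
Baby table (2^j mod 67 for j=0..8):
  0:1  1:2  2:4  3:8  4:16  5:32  6:64  7:61
  8:55
Giant step factor: 2^(-9) ≡ 53 (mod 67).
Scan 54·53^i mod 67 for i = 0, 1, …:
  i=0: 54   i=1: 48   i=2: 65   i=3: 28
  i=4: 10   i=5: 61
Match at i=5, j=7: e = 5·9 + 7 = 52.

52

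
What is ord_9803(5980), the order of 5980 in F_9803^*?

9802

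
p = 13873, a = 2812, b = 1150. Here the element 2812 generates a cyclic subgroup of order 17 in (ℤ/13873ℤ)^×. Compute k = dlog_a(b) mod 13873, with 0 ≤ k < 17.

Successive powers of 2812 modulo 13873:
  2812^0=1  2812^1=2812  2812^2=13607  2812^3=1150
So 2812^3 ≡ 1150 (mod 13873), giving k = 3.

3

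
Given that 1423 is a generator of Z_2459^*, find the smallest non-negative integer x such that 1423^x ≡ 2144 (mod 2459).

1216

Baby-step giant-step with m = ceil(sqrt(2458)) = 50.
Baby table (1423^j mod 2459 for j=0..49):
  0:1  1:1423  2:1172  3:554  4:1462  5:112  6:2000  7:937
  8:573  9:1450  10:249  11:231  12:1666  13:242  14:106  15:839
  16:1282  17:2167  18:55  19:2036  20:526  21:962  22:1722  23:1242
  24:1804  25:2355  26:2007  27:1062  28:1400  29:410  30:647  31:1015
  32:912  33:1883  34:1658  35:1153  36:566  37:1325  38:1881  39:1271
  40:1268  41:1917  42:860  43:1657  44:2189  45:1853  46:771  47:419
  48:1159  49:1727
Giant step factor: 1423^(-50) ≡ 956 (mod 2459).
Scan 2144·956^i mod 2459 for i = 0, 1, …:
  i=0: 2144   i=1: 1317   i=2: 44   i=3: 261
  i=4: 1157   i=5: 2001   i=6: 2313   i=7: 587
  i=8: 520   i=9: 402     …   i=23: 2270
  i=24: 1282
Match at i=24, j=16: x = 24·50 + 16 = 1216.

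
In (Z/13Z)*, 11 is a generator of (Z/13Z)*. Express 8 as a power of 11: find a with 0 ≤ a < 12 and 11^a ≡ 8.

Successive powers of 11 modulo 13:
  11^0=1  11^1=11  11^2=4  11^3=5  11^4=3  11^5=7
  11^6=12  11^7=2  11^8=9  11^9=8
So 11^9 ≡ 8 (mod 13), giving a = 9.

9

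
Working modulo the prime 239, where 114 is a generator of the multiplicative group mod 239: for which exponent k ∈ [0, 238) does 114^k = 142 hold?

150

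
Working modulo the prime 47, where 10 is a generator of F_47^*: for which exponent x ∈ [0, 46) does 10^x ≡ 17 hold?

Baby-step giant-step with m = ceil(sqrt(46)) = 7.
Baby table (10^j mod 47 for j=0..6):
  0:1  1:10  2:6  3:13  4:36  5:31  6:28
Giant step factor: 10^(-7) ≡ 23 (mod 47).
Scan 17·23^i mod 47 for i = 0, 1, …:
  i=0: 17   i=1: 15   i=2: 16   i=3: 39
  i=4: 4   i=5: 45   i=6: 1
Match at i=6, j=0: x = 6·7 + 0 = 42.

42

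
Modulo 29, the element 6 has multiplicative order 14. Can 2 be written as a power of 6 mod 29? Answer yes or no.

no

2 ∈ ⟨6⟩ iff 2^14 ≡ 1 (mod 29), since |⟨6⟩| = 14.
2^14 mod 29 = 28.
Since 28 ≠ 1, 2 does not lie in the subgroup.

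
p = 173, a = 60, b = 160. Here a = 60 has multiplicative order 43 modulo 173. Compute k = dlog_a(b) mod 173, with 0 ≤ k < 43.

Baby-step giant-step with m = ceil(sqrt(43)) = 7.
Baby table (60^j mod 173 for j=0..6):
  0:1  1:60  2:140  3:96  4:51  5:119  6:47
Giant step factor: 60^(-7) ≡ 10 (mod 173).
Scan 160·10^i mod 173 for i = 0, 1, …:
  i=0: 160   i=1: 43   i=2: 84   i=3: 148
  i=4: 96
Match at i=4, j=3: k = 4·7 + 3 = 31.

31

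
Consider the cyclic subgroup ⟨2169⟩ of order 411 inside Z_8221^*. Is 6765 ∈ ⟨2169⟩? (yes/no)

6765 ∈ ⟨2169⟩ iff 6765^411 ≡ 1 (mod 8221), since |⟨2169⟩| = 411.
6765^411 mod 8221 = 1.
Since 1 = 1, 6765 lies in the subgroup.

yes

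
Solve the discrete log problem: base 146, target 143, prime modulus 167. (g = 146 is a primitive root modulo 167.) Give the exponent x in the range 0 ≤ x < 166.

149

Baby-step giant-step with m = ceil(sqrt(166)) = 13.
Baby table (146^j mod 167 for j=0..12):
  0:1  1:146  2:107  3:91  4:93  5:51  6:98  7:113
  8:132  9:67  10:96  11:155  12:85
Giant step factor: 146^(-13) ≡ 106 (mod 167).
Scan 143·106^i mod 167 for i = 0, 1, …:
  i=0: 143   i=1: 128   i=2: 41   i=3: 4
  i=4: 90   i=5: 21   i=6: 55   i=7: 152
  i=8: 80   i=9: 130   i=10: 86   i=11: 98
Match at i=11, j=6: x = 11·13 + 6 = 149.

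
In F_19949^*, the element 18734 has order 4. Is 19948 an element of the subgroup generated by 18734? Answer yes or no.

yes

19948 ∈ ⟨18734⟩ iff 19948^4 ≡ 1 (mod 19949), since |⟨18734⟩| = 4.
19948^4 mod 19949 = 1.
Since 1 = 1, 19948 lies in the subgroup.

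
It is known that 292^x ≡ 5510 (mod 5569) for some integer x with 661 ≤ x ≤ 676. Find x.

675

Compute 292^661 mod 5569 = 2978, then multiply by 292 repeatedly:
  292^661=2978  292^662=812  292^663=3206  292^664=560  292^665=2019
  292^666=4803  292^667=4657  292^668=1008  292^669=4748  292^670=5304
  292^671=586  292^672=4042  292^673=5205  292^674=5092  292^675=5510
Found 5510 at exponent 675.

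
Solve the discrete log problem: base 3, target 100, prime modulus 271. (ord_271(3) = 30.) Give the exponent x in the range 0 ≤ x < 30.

24

Successive powers of 3 modulo 271:
  3^0=1  3^1=3  3^2=9  3^3=27  3^4=81  3^5=243
  3^6=187  3^7=19  3^8=57  3^9=171  3^10=242  3^11=184
  3^12=10  3^13=30  3^14=90  3^15=270  3^16=268  3^17=262
  3^18=244  3^19=190  3^20=28  3^21=84  3^22=252  3^23=214
  3^24=100
So 3^24 ≡ 100 (mod 271), giving x = 24.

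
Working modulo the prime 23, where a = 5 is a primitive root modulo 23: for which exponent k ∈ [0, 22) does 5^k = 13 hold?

Successive powers of 5 modulo 23:
  5^0=1  5^1=5  5^2=2  5^3=10  5^4=4  5^5=20
  5^6=8  5^7=17  5^8=16  5^9=11  5^10=9  5^11=22
  5^12=18  5^13=21  5^14=13
So 5^14 ≡ 13 (mod 23), giving k = 14.

14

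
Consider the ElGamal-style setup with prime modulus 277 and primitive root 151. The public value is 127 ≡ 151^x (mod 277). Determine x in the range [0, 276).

Baby-step giant-step with m = ceil(sqrt(276)) = 17.
Baby table (151^j mod 277 for j=0..16):
  0:1  1:151  2:87  3:118  4:90  5:17  6:74  7:94
  8:67  9:145  10:12  11:150  12:213  13:31  14:249  15:204
  16:57
Giant step factor: 151^(-17) ≡ 97 (mod 277).
Scan 127·97^i mod 277 for i = 0, 1, …:
  i=0: 127   i=1: 131   i=2: 242   i=3: 206
  i=4: 38   i=5: 85   i=6: 212   i=7: 66
  i=8: 31
Match at i=8, j=13: x = 8·17 + 13 = 149.

149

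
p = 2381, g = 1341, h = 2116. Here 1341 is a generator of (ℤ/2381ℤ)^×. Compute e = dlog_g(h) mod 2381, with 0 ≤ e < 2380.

1506

Baby-step giant-step with m = ceil(sqrt(2380)) = 49.
Baby table (1341^j mod 2381 for j=0..48):
  0:1  1:1341  2:626  3:1354  4:1392  5:2349  6:2327  7:1397
  8:1911  9:695  10:1024  11:1728  12:535  13:754  14:1570  15:566
  16:1848  17:1928  18:2063  19:2142  20:936  21:389  22:210  23:652
  24:505  25:1001  26:1838  27:423  28:565  29:507  30:1302  31:709
  32:750  33:968  34:443  35:1194  36:1122  37:2191  38:2358  39:110
  40:2269  41:2192  42:1318  43:736  44:1242  45:1203  46:1286  47:682
  48:258
Giant step factor: 1341^(-49) ≡ 955 (mod 2381).
Scan 2116·955^i mod 2381 for i = 0, 1, …:
  i=0: 2116   i=1: 1692   i=2: 1542   i=3: 1152
  i=4: 138   i=5: 835   i=6: 2171   i=7: 1835
  i=8: 9   i=9: 1452     …   i=29: 981
  i=30: 1122
Match at i=30, j=36: e = 30·49 + 36 = 1506.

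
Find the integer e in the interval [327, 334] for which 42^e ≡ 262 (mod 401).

327

Compute 42^327 mod 401 = 262, then multiply by 42 repeatedly:
  42^327=262
Found 262 at exponent 327.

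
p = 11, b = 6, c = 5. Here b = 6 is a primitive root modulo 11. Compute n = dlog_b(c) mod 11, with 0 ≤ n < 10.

Successive powers of 6 modulo 11:
  6^0=1  6^1=6  6^2=3  6^3=7  6^4=9  6^5=10
  6^6=5
So 6^6 ≡ 5 (mod 11), giving n = 6.

6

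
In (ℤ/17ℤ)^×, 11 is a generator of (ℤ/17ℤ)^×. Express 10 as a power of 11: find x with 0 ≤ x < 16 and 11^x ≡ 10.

5

Successive powers of 11 modulo 17:
  11^0=1  11^1=11  11^2=2  11^3=5  11^4=4  11^5=10
So 11^5 ≡ 10 (mod 17), giving x = 5.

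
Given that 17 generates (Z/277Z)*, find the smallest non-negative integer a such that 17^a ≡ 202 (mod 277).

Baby-step giant-step with m = ceil(sqrt(276)) = 17.
Baby table (17^j mod 277 for j=0..16):
  0:1  1:17  2:12  3:204  4:144  5:232  6:66  7:14
  8:238  9:168  10:86  11:77  12:201  13:93  14:196  15:8
  16:136
Giant step factor: 17^(-17) ≡ 101 (mod 277).
Scan 202·101^i mod 277 for i = 0, 1, …:
  i=0: 202   i=1: 181   i=2: 276   i=3: 176
  i=4: 48   i=5: 139   i=6: 189   i=7: 253
  i=8: 69   i=9: 44   i=10: 12
Match at i=10, j=2: a = 10·17 + 2 = 172.

172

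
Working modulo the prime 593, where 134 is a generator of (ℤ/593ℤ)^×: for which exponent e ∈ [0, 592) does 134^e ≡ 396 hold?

519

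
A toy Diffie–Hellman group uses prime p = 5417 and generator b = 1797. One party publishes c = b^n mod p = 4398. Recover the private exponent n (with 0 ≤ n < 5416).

3130

Baby-step giant-step with m = ceil(sqrt(5416)) = 74.
Baby table (1797^j mod 5417 for j=0..73):
  0:1  1:1797  2:677  3:3161  4:3301  5:282  6:2973  7:1319
  8:3014  9:4575  10:3686  11:4168  12:3602  13:4896  14:904  15:4805
  16:5304  17:2785  18:4754  19:329  20:760  21:636  22:5322  23:2629
  24:689  25:3057  26:591  27:295  28:4666  29:4703  30:771  31:4152
  32:1935  33:4898  34:4498  35:742  36:792  37:3970  38:5318  39:858
  40:3398  41:1247  42:3638  43:4584  44:3608  45:4844  46:4966  47:2103
  48:3442  49:4477  50:924  51:2826  52:2593  53:1001  54:353  55:552
  56:633  57:5348  58:598  59:2040  60:3988  61:5162  62:2210  63:709
  64:1078  65:3297  66:3928  67:265  68:4926  69:644  70:3447  71:2628
  72:4309  73:2380
Giant step factor: 1797^(-74) ≡ 5065 (mod 5417).
Scan 4398·5065^i mod 5417 for i = 0, 1, …:
  i=0: 4398   i=1: 1166   i=2: 1260   i=3: 674
  i=4: 1100   i=5: 2824   i=6: 2680   i=7: 4615
  i=8: 620   i=9: 3857     …   i=41: 385
  i=42: 5322
Match at i=42, j=22: n = 42·74 + 22 = 3130.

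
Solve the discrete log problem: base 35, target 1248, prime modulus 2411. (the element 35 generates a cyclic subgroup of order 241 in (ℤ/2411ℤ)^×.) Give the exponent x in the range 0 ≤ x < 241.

197

Baby-step giant-step with m = ceil(sqrt(241)) = 16.
Baby table (35^j mod 2411 for j=0..15):
  0:1  1:35  2:1225  3:1888  4:983  5:651  6:1086  7:1845
  8:1889  9:1018  10:1876  11:563  12:417  13:129  14:2104  15:1310
Giant step factor: 35^(-16) ≡ 2117 (mod 2411).
Scan 1248·2117^i mod 2411 for i = 0, 1, …:
  i=0: 1248   i=1: 1971   i=2: 1577   i=3: 1685
  i=4: 1276   i=5: 972   i=6: 1141   i=7: 2086
  i=8: 1521   i=9: 1272   i=10: 2148   i=11: 170
  i=12: 651
Match at i=12, j=5: x = 12·16 + 5 = 197.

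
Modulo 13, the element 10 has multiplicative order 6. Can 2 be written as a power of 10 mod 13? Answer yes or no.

no

⟨10⟩ has order 6; its elements mod 13 are {1, 3, 4, 9, 10, 12}.
2 is not in this set.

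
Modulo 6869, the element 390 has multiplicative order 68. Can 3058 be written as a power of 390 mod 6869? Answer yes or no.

3058 ∈ ⟨390⟩ iff 3058^68 ≡ 1 (mod 6869), since |⟨390⟩| = 68.
3058^68 mod 6869 = 3175.
Since 3175 ≠ 1, 3058 does not lie in the subgroup.

no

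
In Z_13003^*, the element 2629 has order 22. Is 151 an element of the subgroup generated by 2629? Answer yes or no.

yes

151 ∈ ⟨2629⟩ iff 151^22 ≡ 1 (mod 13003), since |⟨2629⟩| = 22.
151^22 mod 13003 = 1.
Since 1 = 1, 151 lies in the subgroup.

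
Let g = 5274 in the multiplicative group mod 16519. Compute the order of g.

The order of 5274 must divide p − 1 = 16518 = 2 · 3 · 2753.
Divisors: 1, 2, 3, 6, 2753, 5506, 8259, 16518.
Check each in increasing order: 5274^1 ≡ 5274;  5274^2 ≡ 13599;  5274^3 ≡ 12147;  5274^6 ≡ 1901;  5274^2753 ≡ 5464;  5274^5506 ≡ 5463;  5274^8259 ≡ 16518;  5274^16518 ≡ 1.
Smallest exponent giving 1 is 16518.

16518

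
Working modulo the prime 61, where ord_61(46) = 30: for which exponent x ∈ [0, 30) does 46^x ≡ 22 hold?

22

Successive powers of 46 modulo 61:
  46^0=1  46^1=46  46^2=42  46^3=41  46^4=56  46^5=14
  46^6=34  46^7=39  46^8=25  46^9=52  46^10=13  46^11=49
  46^12=58  46^13=45  46^14=57  46^15=60  46^16=15  46^17=19
  46^18=20  46^19=5  46^20=47  46^21=27  46^22=22
So 46^22 ≡ 22 (mod 61), giving x = 22.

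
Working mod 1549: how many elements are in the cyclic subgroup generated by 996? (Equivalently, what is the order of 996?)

1548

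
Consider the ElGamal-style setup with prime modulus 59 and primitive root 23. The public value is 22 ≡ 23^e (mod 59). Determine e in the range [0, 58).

Baby-step giant-step with m = ceil(sqrt(58)) = 8.
Baby table (23^j mod 59 for j=0..7):
  0:1  1:23  2:57  3:13  4:4  5:33  6:51  7:52
Giant step factor: 23^(-8) ≡ 48 (mod 59).
Scan 22·48^i mod 59 for i = 0, 1, …:
  i=0: 22   i=1: 53   i=2: 7   i=3: 41
  i=4: 21   i=5: 5   i=6: 4
Match at i=6, j=4: e = 6·8 + 4 = 52.

52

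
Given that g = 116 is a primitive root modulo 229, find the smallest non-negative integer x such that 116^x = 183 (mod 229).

Baby-step giant-step with m = ceil(sqrt(228)) = 16.
Baby table (116^j mod 229 for j=0..15):
  0:1  1:116  2:174  3:32  4:48  5:72  6:108  7:162
  8:14  9:21  10:146  11:219  12:214  13:92  14:138  15:207
Giant step factor: 116^(-16) ≡ 111 (mod 229).
Scan 183·111^i mod 229 for i = 0, 1, …:
  i=0: 183   i=1: 161   i=2: 9   i=3: 83
  i=4: 53   i=5: 158   i=6: 134   i=7: 218
  i=8: 153   i=9: 37   i=10: 214
Match at i=10, j=12: x = 10·16 + 12 = 172.

172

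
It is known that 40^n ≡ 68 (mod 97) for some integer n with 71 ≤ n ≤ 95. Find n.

91

Compute 40^71 mod 97 = 83, then multiply by 40 repeatedly:
  40^71=83  40^72=22  40^73=7  40^74=86  40^75=45
  40^76=54  40^77=26  40^78=70  40^79=84  40^80=62
  40^81=55  40^82=66  40^83=21  40^84=64  40^85=38
  40^86=65  40^87=78  40^88=16  40^89=58  40^90=89
  40^91=68
Found 68 at exponent 91.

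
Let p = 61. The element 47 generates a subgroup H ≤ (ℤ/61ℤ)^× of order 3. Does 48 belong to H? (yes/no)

no

⟨47⟩ has order 3; its elements mod 61 are {1, 13, 47}.
48 is not in this set.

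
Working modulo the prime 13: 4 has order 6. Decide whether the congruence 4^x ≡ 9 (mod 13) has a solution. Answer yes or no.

⟨4⟩ has order 6; its elements mod 13 are {1, 3, 4, 9, 10, 12}.
9 is in this set.

yes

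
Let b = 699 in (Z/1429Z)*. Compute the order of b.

238

The order of 699 must divide p − 1 = 1428 = 2^2 · 3 · 7 · 17.
Divisors: 1, 2, 3, 4, 6, 7, 12, 14, 17, 21, 28, 34, 42, 51, 68, 84, 102, 119, 204, 238, 357, 476, 714, 1428.
Check each in increasing order: 699^1 ≡ 699;  699^2 ≡ 1312;  699^3 ≡ 1099;  699^4 ≡ 828;  699^6 ≡ 296;  699^7 ≡ 1128;  699^12 ≡ 447;  699^14 ≡ 574;  699^17 ≡ 637;  699^21 ≡ 135;  699^28 ≡ 806;  699^34 ≡ 1362;  699^42 ≡ 1077;  699^51 ≡ 191;  699^68 ≡ 202;  699^84 ≡ 1010;  699^102 ≡ 756;  699^119 ≡ 1428;  699^204 ≡ 1365;  699^238 ≡ 1.
Smallest exponent giving 1 is 238.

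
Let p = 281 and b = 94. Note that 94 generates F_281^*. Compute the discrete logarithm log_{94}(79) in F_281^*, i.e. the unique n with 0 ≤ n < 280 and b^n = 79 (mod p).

Baby-step giant-step with m = ceil(sqrt(280)) = 17.
Baby table (94^j mod 281 for j=0..16):
  0:1  1:94  2:125  3:229  4:170  5:244  6:175  7:152
  8:238  9:173  10:245  11:269  12:277  13:186  14:62  15:208
  16:163
Giant step factor: 94^(-17) ≡ 150 (mod 281).
Scan 79·150^i mod 281 for i = 0, 1, …:
  i=0: 79   i=1: 48   i=2: 175
Match at i=2, j=6: n = 2·17 + 6 = 40.

40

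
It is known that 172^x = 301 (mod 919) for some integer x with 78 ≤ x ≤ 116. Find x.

84

Compute 172^78 mod 919 = 128, then multiply by 172 repeatedly:
  172^78=128  172^79=879  172^80=472  172^81=312  172^82=362
  172^83=691  172^84=301
Found 301 at exponent 84.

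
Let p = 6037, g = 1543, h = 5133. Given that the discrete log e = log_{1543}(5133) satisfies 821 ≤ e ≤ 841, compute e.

834

Compute 1543^821 mod 6037 = 2904, then multiply by 1543 repeatedly:
  1543^821=2904  1543^822=1418  1543^823=2580  1543^824=2557  1543^825=3290
  1543^826=5390  1543^827=3821  1543^828=3691  1543^829=2322  1543^830=2905
  1543^831=2961  1543^832=4851  1543^833=5250  1543^834=5133
Found 5133 at exponent 834.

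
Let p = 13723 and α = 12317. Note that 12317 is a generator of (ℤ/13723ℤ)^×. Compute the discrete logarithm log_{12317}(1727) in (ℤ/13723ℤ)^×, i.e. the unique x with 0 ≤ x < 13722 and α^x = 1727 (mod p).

Baby-step giant-step with m = ceil(sqrt(13722)) = 118.
Baby table (12317^j mod 13723 for j=0..117):
  0:1  1:12317  2:724  3:11281  4:2702  5:2259  6:7582  7:2479
  8:168  9:10806  10:11848  11:1434  12:1077  13:8991  14:11260  15:4782
  16:778  17:3972  18:629  19:7621  20:2537  21:958  22:11629  23:7442
  24:7197  25:8592  26:9611  27:4089  28:803  29:9991  30:5006  31:1463
  32:1472  33:2541  34:9057  35:802  36:11397  37:4282  38:3905  39:12493
  40:282  41:1475  42:12046  43:11229  44:7199  45:5780  46:11059  47:12928
  48:6207  49:786  50:6447  51:6421  52:1808  53:10430  54:5307  55:3670
  56:13551  57:8541  58:12702  59:8334  60:1838  61:9419  62:13304  63:12748
  64:12273  65:7696  66:6871  67:366  68:6878  69:4247  70:11946  71:876
  72:3414  73:2966  74:1596  75:6596  76:2772  77:13623  78:3370  79:9938
  80:10909  81:4260  82:7391  83:10288  84:12837  85:10646  86:3517  87:9101
  88:7553  89:2084  90:6618  91:13009  92:2105  93:4538  94:767  95:5715
  96:6388  97:7037  98:261  99:3555  100:10565  101:7619  102:5349  103:13233
  104:2790  105:2038  106:2679  107:7151  108:4653  109:3753  110:6637  111:18
  112:2138  113:13032  114:10936  115:7467  116:13216  117:12969
Giant step factor: 12317^(-118) ≡ 771 (mod 13723).
Scan 1727·771^i mod 13723 for i = 0, 1, …:
  i=0: 1727   i=1: 386   i=2: 9423   i=3: 5666
  i=4: 4572   i=5: 11924   i=6: 12717   i=7: 6585
  i=8: 13248   i=9: 4296     …   i=72: 12782
  i=73: 1808
Match at i=73, j=52: x = 73·118 + 52 = 8666.

8666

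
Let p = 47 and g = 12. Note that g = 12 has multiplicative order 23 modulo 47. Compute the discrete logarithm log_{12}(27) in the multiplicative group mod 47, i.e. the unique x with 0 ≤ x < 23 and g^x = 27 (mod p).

Successive powers of 12 modulo 47:
  12^0=1  12^1=12  12^2=3  12^3=36  12^4=9  12^5=14
  12^6=27
So 12^6 ≡ 27 (mod 47), giving x = 6.

6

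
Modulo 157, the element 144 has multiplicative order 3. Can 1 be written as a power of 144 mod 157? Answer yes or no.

⟨144⟩ has order 3; its elements mod 157 are {1, 12, 144}.
1 is in this set.

yes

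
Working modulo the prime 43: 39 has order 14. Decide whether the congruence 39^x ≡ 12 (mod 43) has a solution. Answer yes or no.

no

⟨39⟩ has order 14; its elements mod 43 are {1, 2, 4, 8, 11, 16, 21, 22, 27, 32, 35, 39, 41, 42}.
12 is not in this set.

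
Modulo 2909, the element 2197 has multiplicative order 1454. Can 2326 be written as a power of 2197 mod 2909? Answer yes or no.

yes

2326 ∈ ⟨2197⟩ iff 2326^1454 ≡ 1 (mod 2909), since |⟨2197⟩| = 1454.
2326^1454 mod 2909 = 1.
Since 1 = 1, 2326 lies in the subgroup.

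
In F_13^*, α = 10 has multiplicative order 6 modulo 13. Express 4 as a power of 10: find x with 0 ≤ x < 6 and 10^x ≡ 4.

5

Successive powers of 10 modulo 13:
  10^0=1  10^1=10  10^2=9  10^3=12  10^4=3  10^5=4
So 10^5 ≡ 4 (mod 13), giving x = 5.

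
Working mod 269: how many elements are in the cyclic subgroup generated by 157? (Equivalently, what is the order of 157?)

268

The order of 157 must divide p − 1 = 268 = 2^2 · 67.
Divisors: 1, 2, 4, 67, 134, 268.
Check each in increasing order: 157^1 ≡ 157;  157^2 ≡ 170;  157^4 ≡ 117;  157^67 ≡ 187;  157^134 ≡ 268;  157^268 ≡ 1.
Smallest exponent giving 1 is 268.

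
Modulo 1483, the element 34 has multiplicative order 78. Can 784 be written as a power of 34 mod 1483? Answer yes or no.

784 ∈ ⟨34⟩ iff 784^78 ≡ 1 (mod 1483), since |⟨34⟩| = 78.
784^78 mod 1483 = 1.
Since 1 = 1, 784 lies in the subgroup.

yes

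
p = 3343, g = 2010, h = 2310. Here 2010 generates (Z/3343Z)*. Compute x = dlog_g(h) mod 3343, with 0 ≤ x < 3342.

1747

Baby-step giant-step with m = ceil(sqrt(3342)) = 58.
Baby table (2010^j mod 3343 for j=0..57):
  0:1  1:2010  2:1756  3:2695  4:1290  5:2075  6:2029  7:3173
  8:2629  9:2350  10:3184  11:1338  12:1608  13:2742  14:2156  15:1032
  16:1660  17:286  18:3207  19:766  20:1880  21:1210  22:1739  23:1955
  24:1525  25:3062  26:157  27:1328  28:1566  29:1897  30:1950  31:1504
  32:968  33:54  34:1564  35:1220  36:1781  37:2800  38:1731  39:2590
  40:849  41:1560  42:3209  43:1443  44:2049  45:3257  46:976  47:2762
  48:2240  49:2722  50:2072  51:2685  52:1248  53:1230  54:1823  55:302
  56:1937  57:2118
Giant step factor: 2010^(-58) ≡ 2139 (mod 3343).
Scan 2310·2139^i mod 3343 for i = 0, 1, …:
  i=0: 2310   i=1: 136   i=2: 63   i=3: 1037
  i=4: 1734   i=5: 1639   i=6: 2357   i=7: 379
  i=8: 1675   i=9: 2472     …   i=29: 2127
  i=30: 3173
Match at i=30, j=7: x = 30·58 + 7 = 1747.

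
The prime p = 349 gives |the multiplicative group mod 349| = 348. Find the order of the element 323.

174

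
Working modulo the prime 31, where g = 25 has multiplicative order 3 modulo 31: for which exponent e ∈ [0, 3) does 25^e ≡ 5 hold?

Successive powers of 25 modulo 31:
  25^0=1  25^1=25  25^2=5
So 25^2 ≡ 5 (mod 31), giving e = 2.

2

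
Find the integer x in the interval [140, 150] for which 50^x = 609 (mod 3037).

Compute 50^140 mod 3037 = 609, then multiply by 50 repeatedly:
  50^140=609
Found 609 at exponent 140.

140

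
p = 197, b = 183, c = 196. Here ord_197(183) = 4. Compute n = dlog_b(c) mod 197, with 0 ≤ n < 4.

Successive powers of 183 modulo 197:
  183^0=1  183^1=183  183^2=196
So 183^2 ≡ 196 (mod 197), giving n = 2.

2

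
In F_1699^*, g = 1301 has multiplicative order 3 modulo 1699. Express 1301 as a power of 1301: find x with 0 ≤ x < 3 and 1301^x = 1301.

Successive powers of 1301 modulo 1699:
  1301^0=1  1301^1=1301
So 1301^1 ≡ 1301 (mod 1699), giving x = 1.

1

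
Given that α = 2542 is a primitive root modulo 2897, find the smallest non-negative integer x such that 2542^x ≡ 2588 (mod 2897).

741

Baby-step giant-step with m = ceil(sqrt(2896)) = 54.
Baby table (2542^j mod 2897 for j=0..53):
  0:1  1:2542  2:1454  3:2393  4:2203  5:125  6:1977  7:2136
  8:734  9:160  10:1140  11:880  12:476  13:1943  14:2618  15:547
  16:2811  17:1560  18:2424  19:2786  20:1744  21:838  22:901  23:1712
  24:610  25:725  26:458  27:2539  28:2519  29:928  30:818  31:2207
  32:1602  33:1999  34:120  35:855  36:660  37:357  38:733  39:515
  40:2583  41:1384  42:1170  43:1818  44:641  45:1308  46:2077  47:1400
  48:1284  49:1906  50:1268  51:1792  52:1180  53:1165
Giant step factor: 2542^(-54) ≡ 1128 (mod 2897).
Scan 2588·1128^i mod 2897 for i = 0, 1, …:
  i=0: 2588   i=1: 1985   i=2: 2596   i=3: 2318
  i=4: 1610   i=5: 2558   i=6: 12   i=7: 1948
  i=8: 1418   i=9: 360   i=10: 500   i=11: 1982
  i=12: 2109   i=13: 515
Match at i=13, j=39: x = 13·54 + 39 = 741.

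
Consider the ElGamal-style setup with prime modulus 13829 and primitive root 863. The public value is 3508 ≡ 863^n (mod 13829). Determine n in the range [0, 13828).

7228

Baby-step giant-step with m = ceil(sqrt(13828)) = 118.
Baby table (863^j mod 13829 for j=0..117):
  0:1  1:863  2:11832  3:5214  4:5257  5:879  6:11811  7:920
  8:5707  9:2017  10:12046  11:10119  12:6598  13:10355  14:2831  15:9249
  16:2554  17:5291  18:2563  19:13058  20:12248  21:4668  22:4245  23:12579
  24:13741  25:7030  26:9788  27:11354  28:7570  29:5622  30:11636  31:2014
  32:9457  33:2281  34:4785  35:8413  36:194  37:1474  38:13623  39:1999
  40:10341  41:4578  42:9549  43:12532  44:838  45:4086  46:13652  47:13197
  48:7744  49:3665  50:9883  51:10365  52:11461  53:3108  54:13207  55:2545
  56:11353  57:6707  58:7619  59:6422  60:10586  61:8578  62:4299  63:3865
  64:2706  65:12006  66:3257  67:3504  68:9230  69:13815  70:1747  71:300
  72:9978  73:9376  74:1523  75:594  76:949  77:3076  78:13249  79:11133
  80:10453  81:4431  82:7149  83:1853  84:8804  85:5731  86:8900  87:5605
  88:10794  89:8305  90:3793  91:9715  92:3671  93:1232  94:12212  95:1258
  96:6992  97:4652  98:4266  99:3044  100:13291  101:5892  102:9553  103:2155
  104:6679  105:11113  106:7022  107:2884  108:13501  109:7345  110:5053  111:4604
  112:4329  113:2097  114:11941  115:2478  116:8848  117:2216
Giant step factor: 863^(-118) ≡ 8247 (mod 13829).
Scan 3508·8247^i mod 13829 for i = 0, 1, …:
  i=0: 3508   i=1: 208   i=2: 580   i=3: 12255
  i=4: 4653   i=5: 11645   i=6: 7739   i=7: 2698
  i=8: 13374   i=9: 9103     …   i=60: 10086
  i=61: 11636
Match at i=61, j=30: n = 61·118 + 30 = 7228.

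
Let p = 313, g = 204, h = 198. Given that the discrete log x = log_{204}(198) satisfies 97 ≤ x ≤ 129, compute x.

126

Compute 204^97 mod 313 = 160, then multiply by 204 repeatedly:
  204^97=160  204^98=88  204^99=111  204^100=108  204^101=122
  204^102=161  204^103=292  204^104=98  204^105=273  204^106=291
  204^107=207  204^108=286  204^109=126  204^110=38  204^111=240
  204^112=132  204^113=10  204^114=162  204^115=183  204^116=85
  204^117=125  204^118=147  204^119=253  204^120=280  204^121=154
  204^122=116  204^123=189  204^124=57  204^125=47  204^126=198
Found 198 at exponent 126.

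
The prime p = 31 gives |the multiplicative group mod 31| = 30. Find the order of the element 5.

The order of 5 must divide p − 1 = 30 = 2 · 3 · 5.
Divisors: 1, 2, 3, 5, 6, 10, 15, 30.
Check each in increasing order: 5^1 ≡ 5;  5^2 ≡ 25;  5^3 ≡ 1.
Smallest exponent giving 1 is 3.

3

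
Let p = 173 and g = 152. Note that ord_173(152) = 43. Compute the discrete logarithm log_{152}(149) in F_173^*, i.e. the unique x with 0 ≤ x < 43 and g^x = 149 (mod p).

Baby-step giant-step with m = ceil(sqrt(43)) = 7.
Baby table (152^j mod 173 for j=0..6):
  0:1  1:152  2:95  3:81  4:29  5:83  6:160
Giant step factor: 152^(-7) ≡ 109 (mod 173).
Scan 149·109^i mod 173 for i = 0, 1, …:
  i=0: 149   i=1: 152
Match at i=1, j=1: x = 1·7 + 1 = 8.

8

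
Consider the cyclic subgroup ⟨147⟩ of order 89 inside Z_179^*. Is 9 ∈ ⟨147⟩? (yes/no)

yes

9 ∈ ⟨147⟩ iff 9^89 ≡ 1 (mod 179), since |⟨147⟩| = 89.
9^89 mod 179 = 1.
Since 1 = 1, 9 lies in the subgroup.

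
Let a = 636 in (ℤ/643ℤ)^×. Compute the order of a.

The order of 636 must divide p − 1 = 642 = 2 · 3 · 107.
Divisors: 1, 2, 3, 6, 107, 214, 321, 642.
Check each in increasing order: 636^1 ≡ 636;  636^2 ≡ 49;  636^3 ≡ 300;  636^6 ≡ 623;  636^107 ≡ 178;  636^214 ≡ 177;  636^321 ≡ 642;  636^642 ≡ 1.
Smallest exponent giving 1 is 642.

642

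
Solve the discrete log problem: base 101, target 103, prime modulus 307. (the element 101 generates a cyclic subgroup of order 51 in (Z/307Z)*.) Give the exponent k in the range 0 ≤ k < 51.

38

Baby-step giant-step with m = ceil(sqrt(51)) = 8.
Baby table (101^j mod 307 for j=0..7):
  0:1  1:101  2:70  3:9  4:295  5:16  6:81  7:199
Giant step factor: 101^(-8) ≡ 113 (mod 307).
Scan 103·113^i mod 307 for i = 0, 1, …:
  i=0: 103   i=1: 280   i=2: 19   i=3: 305
  i=4: 81
Match at i=4, j=6: k = 4·8 + 6 = 38.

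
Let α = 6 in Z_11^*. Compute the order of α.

The order of 6 must divide p − 1 = 10 = 2 · 5.
Divisors: 1, 2, 5, 10.
Check each in increasing order: 6^1 ≡ 6;  6^2 ≡ 3;  6^5 ≡ 10;  6^10 ≡ 1.
Smallest exponent giving 1 is 10.

10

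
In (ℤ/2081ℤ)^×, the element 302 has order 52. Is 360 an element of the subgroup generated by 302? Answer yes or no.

360 ∈ ⟨302⟩ iff 360^52 ≡ 1 (mod 2081), since |⟨302⟩| = 52.
360^52 mod 2081 = 1.
Since 1 = 1, 360 lies in the subgroup.

yes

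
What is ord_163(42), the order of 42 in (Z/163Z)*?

The order of 42 must divide p − 1 = 162 = 2 · 3^4.
Divisors: 1, 2, 3, 6, 9, 18, 27, 54, 81, 162.
Check each in increasing order: 42^1 ≡ 42;  42^2 ≡ 134;  42^3 ≡ 86;  42^6 ≡ 61;  42^9 ≡ 30;  42^18 ≡ 85;  42^27 ≡ 105;  42^54 ≡ 104;  42^81 ≡ 162;  42^162 ≡ 1.
Smallest exponent giving 1 is 162.

162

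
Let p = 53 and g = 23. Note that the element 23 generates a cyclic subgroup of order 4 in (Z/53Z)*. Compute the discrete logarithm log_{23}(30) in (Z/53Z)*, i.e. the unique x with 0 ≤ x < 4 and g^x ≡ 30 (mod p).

Successive powers of 23 modulo 53:
  23^0=1  23^1=23  23^2=52  23^3=30
So 23^3 ≡ 30 (mod 53), giving x = 3.

3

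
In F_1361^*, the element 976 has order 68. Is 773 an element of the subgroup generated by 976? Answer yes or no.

no

773 ∈ ⟨976⟩ iff 773^68 ≡ 1 (mod 1361), since |⟨976⟩| = 68.
773^68 mod 1361 = 259.
Since 259 ≠ 1, 773 does not lie in the subgroup.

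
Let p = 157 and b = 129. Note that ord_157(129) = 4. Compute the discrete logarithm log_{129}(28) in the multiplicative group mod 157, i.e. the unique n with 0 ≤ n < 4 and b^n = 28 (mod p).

3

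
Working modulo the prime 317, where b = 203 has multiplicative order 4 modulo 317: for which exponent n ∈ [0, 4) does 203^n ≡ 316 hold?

2

Successive powers of 203 modulo 317:
  203^0=1  203^1=203  203^2=316
So 203^2 ≡ 316 (mod 317), giving n = 2.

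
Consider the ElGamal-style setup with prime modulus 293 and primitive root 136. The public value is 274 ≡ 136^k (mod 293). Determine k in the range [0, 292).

119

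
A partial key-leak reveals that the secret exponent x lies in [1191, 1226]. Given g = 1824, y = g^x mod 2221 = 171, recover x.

1214

Compute 1824^1191 mod 2221 = 1271, then multiply by 1824 repeatedly:
  1824^1191=1271  1824^1192=1801  1824^1193=165  1824^1194=1125  1824^1195=2017
  1824^1196=1032  1824^1197=1181  1824^1198=1995  1824^1199=882  1824^1200=764
  1824^1201=969  1824^1202=1761  1824^1203=498  1824^1204=2184  1824^1205=1363
  1824^1206=813  1824^1207=1505  1824^1208=2185  1824^1209=966  1824^1210=731
  1824^1211=744  1824^1212=25  1824^1213=1180  1824^1214=171
Found 171 at exponent 1214.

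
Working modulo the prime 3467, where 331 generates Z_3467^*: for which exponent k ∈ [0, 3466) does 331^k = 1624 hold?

Baby-step giant-step with m = ceil(sqrt(3466)) = 59.
Baby table (331^j mod 3467 for j=0..58):
  0:1  1:331  2:2084  3:3338  4:2372  5:1590  6:2773  7:2575
  8:2910  9:2851  10:657  11:2513  12:3190  13:1922  14:1721  15:1063
  16:1686  17:3346  18:1553  19:927  20:1741  21:749  22:1762  23:766
  24:455  25:1524  26:1729  27:244  28:1023  29:2314  30:3194  31:3246
  32:3123  33:547  34:773  35:2772  36:2244  37:826  38:2980  39:1752
  40:923  41:417  42:2814  43:2278  44:1679  45:1029  46:833  47:1830
  48:2472  49:20  50:3153  51:76  52:887  53:2369  54:597  55:3455
  56:2962  57:2728  58:1548
Giant step factor: 331^(-59) ≡ 2986 (mod 3467).
Scan 1624·2986^i mod 3467 for i = 0, 1, …:
  i=0: 1624   i=1: 2398   i=2: 1073   i=3: 470
  i=4: 2752   i=5: 682   i=6: 1323   i=7: 1565
  i=8: 3041   i=9: 353     …   i=39: 902
  i=40: 2980
Match at i=40, j=38: k = 40·59 + 38 = 2398.

2398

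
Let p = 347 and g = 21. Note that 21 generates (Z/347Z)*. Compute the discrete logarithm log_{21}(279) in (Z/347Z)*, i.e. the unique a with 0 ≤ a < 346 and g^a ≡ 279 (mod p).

266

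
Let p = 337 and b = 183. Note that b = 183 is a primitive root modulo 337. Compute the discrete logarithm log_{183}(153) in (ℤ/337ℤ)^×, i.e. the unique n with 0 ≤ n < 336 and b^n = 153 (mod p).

301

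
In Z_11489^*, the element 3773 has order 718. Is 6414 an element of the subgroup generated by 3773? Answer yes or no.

yes

6414 ∈ ⟨3773⟩ iff 6414^718 ≡ 1 (mod 11489), since |⟨3773⟩| = 718.
6414^718 mod 11489 = 1.
Since 1 = 1, 6414 lies in the subgroup.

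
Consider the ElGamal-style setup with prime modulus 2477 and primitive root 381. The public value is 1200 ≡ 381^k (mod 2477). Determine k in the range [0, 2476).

2267

Baby-step giant-step with m = ceil(sqrt(2476)) = 50.
Baby table (381^j mod 2477 for j=0..49):
  0:1  1:381  2:1495  3:2362  4:771  5:1465  6:840  7:507
  8:2438  9:3  10:1143  11:2008  12:2132  13:2313  14:1918  15:43
  16:1521  17:2360  18:9  19:952  20:1070  21:1442  22:1985  23:800
  24:129  25:2086  26:2126  27:27  28:379  29:733  30:1849  31:1001
  32:2400  33:387  34:1304  35:1424  36:81  37:1137  38:2199  39:593
  40:526  41:2246  42:1161  43:1435  44:1795  45:243  46:934  47:1643
  48:1779  49:1578
Giant step factor: 381^(-50) ≡ 1948 (mod 2477).
Scan 1200·1948^i mod 2477 for i = 0, 1, …:
  i=0: 1200   i=1: 1789   i=2: 2310   i=3: 1648
  i=4: 112   i=5: 200   i=6: 711   i=7: 385
  i=8: 1926   i=9: 1670     …   i=44: 1817
  i=45: 2360
Match at i=45, j=17: k = 45·50 + 17 = 2267.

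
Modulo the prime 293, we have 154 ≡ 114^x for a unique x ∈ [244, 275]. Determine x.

265

Compute 114^244 mod 293 = 250, then multiply by 114 repeatedly:
  114^244=250  114^245=79  114^246=216  114^247=12  114^248=196
  114^249=76  114^250=167  114^251=286  114^252=81  114^253=151
  114^254=220  114^255=175  114^256=26  114^257=34  114^258=67
  114^259=20  114^260=229  114^261=29  114^262=83  114^263=86
  114^264=135  114^265=154
Found 154 at exponent 265.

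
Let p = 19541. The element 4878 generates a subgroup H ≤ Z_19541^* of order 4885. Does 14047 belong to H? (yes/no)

yes

14047 ∈ ⟨4878⟩ iff 14047^4885 ≡ 1 (mod 19541), since |⟨4878⟩| = 4885.
14047^4885 mod 19541 = 1.
Since 1 = 1, 14047 lies in the subgroup.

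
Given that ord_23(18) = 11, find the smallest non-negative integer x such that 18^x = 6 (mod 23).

7

Successive powers of 18 modulo 23:
  18^0=1  18^1=18  18^2=2  18^3=13  18^4=4  18^5=3
  18^6=8  18^7=6
So 18^7 ≡ 6 (mod 23), giving x = 7.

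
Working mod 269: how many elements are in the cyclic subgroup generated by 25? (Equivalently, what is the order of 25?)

The order of 25 must divide p − 1 = 268 = 2^2 · 67.
Divisors: 1, 2, 4, 67, 134, 268.
Check each in increasing order: 25^1 ≡ 25;  25^2 ≡ 87;  25^4 ≡ 37;  25^67 ≡ 1.
Smallest exponent giving 1 is 67.

67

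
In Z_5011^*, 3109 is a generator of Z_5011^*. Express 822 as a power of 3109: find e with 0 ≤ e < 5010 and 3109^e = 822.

2227

Baby-step giant-step with m = ceil(sqrt(5010)) = 71.
Baby table (3109^j mod 5011 for j=0..70):
  0:1  1:3109  2:4673  3:1468  4:4002  5:4916  6:294  7:2044
  8:848  9:646  10:4014  11:2136  12:1249  13:4627  14:3773  15:4517
  16:2531  17:1609  18:1403  19:2357  20:1831  21:83  22:2486  23:2012
  24:1580  25:1440  26:2137  27:4358  28:4289  29:230  30:3508  31:2436
  32:1903  33:3447  34:3205  35:2477  36:4097  37:4622  38:3261  39:1196
  40:202  41:1643  42:1878  43:887  44:1633  45:854  46:4267  47:1986
  48:922  49:206  50:4057  51:526  52:1748  53:2608  54:474  55:432
  56:140  57:4314  58:2790  59:69  60:4059  61:1733  62:1072  63:533
  64:3467  65:242  66:728  67:3391  68:4486  69:1361  70:2065
Giant step factor: 3109^(-71) ≡ 4522 (mod 5011).
Scan 822·4522^i mod 5011 for i = 0, 1, …:
  i=0: 822   i=1: 3933   i=2: 987   i=3: 3424
  i=4: 4349   i=5: 3014   i=6: 4399   i=7: 3619
  i=8: 4203   i=9: 4254     …   i=30: 4525
  i=31: 2137
Match at i=31, j=26: e = 31·71 + 26 = 2227.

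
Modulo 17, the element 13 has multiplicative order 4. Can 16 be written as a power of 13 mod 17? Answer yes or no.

yes

⟨13⟩ has order 4; its elements mod 17 are {1, 4, 13, 16}.
16 is in this set.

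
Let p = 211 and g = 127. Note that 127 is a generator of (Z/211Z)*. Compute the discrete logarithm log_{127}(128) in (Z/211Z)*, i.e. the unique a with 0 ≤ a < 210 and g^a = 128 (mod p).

133

Baby-step giant-step with m = ceil(sqrt(210)) = 15.
Baby table (127^j mod 211 for j=0..14):
  0:1  1:127  2:93  3:206  4:209  5:168  6:25  7:10
  8:4  9:86  10:161  11:191  12:203  13:39  14:100
Giant step factor: 127^(-15) ≡ 153 (mod 211).
Scan 128·153^i mod 211 for i = 0, 1, …:
  i=0: 128   i=1: 172   i=2: 152   i=3: 46
  i=4: 75   i=5: 81   i=6: 155   i=7: 83
  i=8: 39
Match at i=8, j=13: a = 8·15 + 13 = 133.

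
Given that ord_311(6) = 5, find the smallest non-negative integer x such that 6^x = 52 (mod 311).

4

Successive powers of 6 modulo 311:
  6^0=1  6^1=6  6^2=36  6^3=216  6^4=52
So 6^4 ≡ 52 (mod 311), giving x = 4.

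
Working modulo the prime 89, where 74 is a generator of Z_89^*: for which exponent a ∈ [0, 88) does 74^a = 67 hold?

64

Baby-step giant-step with m = ceil(sqrt(88)) = 10.
Baby table (74^j mod 89 for j=0..9):
  0:1  1:74  2:47  3:7  4:73  5:62  6:49  7:66
  8:78  9:76
Giant step factor: 74^(-10) ≡ 21 (mod 89).
Scan 67·21^i mod 89 for i = 0, 1, …:
  i=0: 67   i=1: 72   i=2: 88   i=3: 68
  i=4: 4   i=5: 84   i=6: 73
Match at i=6, j=4: a = 6·10 + 4 = 64.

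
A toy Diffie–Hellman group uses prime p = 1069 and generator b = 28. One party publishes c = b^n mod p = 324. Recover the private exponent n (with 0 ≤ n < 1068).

362

Baby-step giant-step with m = ceil(sqrt(1068)) = 33.
Baby table (28^j mod 1069 for j=0..32):
  0:1  1:28  2:784  3:572  4:1050  5:537  6:70  7:891
  8:361  9:487  10:808  11:175  12:624  13:368  14:683  15:951
  16:972  17:491  18:920  19:104  20:774  21:292  22:693  23:162
  24:260  25:866  26:730  27:129  28:405  29:650  30:27  31:756
  32:857
Giant step factor: 28^(-33) ≡ 946 (mod 1069).
Scan 324·946^i mod 1069 for i = 0, 1, …:
  i=0: 324   i=1: 770   i=2: 431   i=3: 437
  i=4: 768   i=5: 677   i=6: 111   i=7: 244
  i=8: 989   i=9: 219   i=10: 857
Match at i=10, j=32: n = 10·33 + 32 = 362.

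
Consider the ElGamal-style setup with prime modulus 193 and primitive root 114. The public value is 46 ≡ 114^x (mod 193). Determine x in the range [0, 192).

Baby-step giant-step with m = ceil(sqrt(192)) = 14.
Baby table (114^j mod 193 for j=0..13):
  0:1  1:114  2:65  3:76  4:172  5:115  6:179  7:141
  8:55  9:94  10:101  11:127  12:3  13:149
Giant step factor: 114^(-14) ≡ 97 (mod 193).
Scan 46·97^i mod 193 for i = 0, 1, …:
  i=0: 46   i=1: 23   i=2: 108   i=3: 54
  i=4: 27   i=5: 110   i=6: 55
Match at i=6, j=8: x = 6·14 + 8 = 92.

92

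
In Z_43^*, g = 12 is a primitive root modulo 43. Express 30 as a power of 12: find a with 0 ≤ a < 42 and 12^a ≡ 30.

17

Successive powers of 12 modulo 43:
  12^0=1  12^1=12  12^2=15  12^3=8  12^4=10  12^5=34
  12^6=21  12^7=37  12^8=14  12^9=39  12^10=38  12^11=26
  12^12=11  12^13=3  12^14=36  12^15=2  12^16=24  12^17=30
So 12^17 ≡ 30 (mod 43), giving a = 17.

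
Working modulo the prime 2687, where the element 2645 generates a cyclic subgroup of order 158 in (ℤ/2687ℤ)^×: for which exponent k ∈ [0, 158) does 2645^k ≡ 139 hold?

Successive powers of 2645 modulo 2687:
  2645^0=1  2645^1=2645  2645^2=1764  2645^3=1148  2645^4=150  2645^5=1761
  2645^6=1274  2645^7=232  2645^8=1004  2645^9=824  2645^10=323  2645^11=2556
  2645^12=128  2645^13=2685  2645^14=84  2645^15=1846  2645^16=391  2645^17=2387
  2645^18=1852  2645^19=139
So 2645^19 ≡ 139 (mod 2687), giving k = 19.

19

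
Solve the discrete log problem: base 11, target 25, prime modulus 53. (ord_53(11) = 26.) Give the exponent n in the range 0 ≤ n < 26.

7

Successive powers of 11 modulo 53:
  11^0=1  11^1=11  11^2=15  11^3=6  11^4=13  11^5=37
  11^6=36  11^7=25
So 11^7 ≡ 25 (mod 53), giving n = 7.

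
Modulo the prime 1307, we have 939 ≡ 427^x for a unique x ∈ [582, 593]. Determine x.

593

Compute 427^582 mod 1307 = 454, then multiply by 427 repeatedly:
  427^582=454  427^583=422  427^584=1135  427^585=1055  427^586=877
  427^587=677  427^588=232  427^589=1039  427^590=580  427^591=637
  427^592=143  427^593=939
Found 939 at exponent 593.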